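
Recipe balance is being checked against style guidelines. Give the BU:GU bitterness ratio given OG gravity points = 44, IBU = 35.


BU:GU = IBU / OG_points
BU:GU = 35 / 44

0.7955


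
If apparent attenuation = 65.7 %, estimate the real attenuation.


RA = AA · 0.8192
RA = 65.7 · 0.8192

53.8214 %


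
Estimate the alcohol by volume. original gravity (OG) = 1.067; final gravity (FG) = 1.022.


ABV = (OG − FG) · 131.25
ABV = (1.067 − 1.022) · 131.25

5.9062 % ABV


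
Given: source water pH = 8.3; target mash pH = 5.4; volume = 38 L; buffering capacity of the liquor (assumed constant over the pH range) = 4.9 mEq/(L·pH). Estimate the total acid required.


acid = buffering capacity · (pH_source − pH_target) · V
acid = 4.9 · (8.3 − 5.4) · 38

539.9800 mEq


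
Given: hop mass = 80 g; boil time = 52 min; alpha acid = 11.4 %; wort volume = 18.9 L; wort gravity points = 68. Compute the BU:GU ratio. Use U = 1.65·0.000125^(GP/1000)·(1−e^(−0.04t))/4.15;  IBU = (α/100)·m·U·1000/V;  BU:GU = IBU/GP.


U = 1.65·0.000125^(68/1000)·(1−e^(−0.04·52))/4.15 = 0.1888
IBU = (11.4/100)·80·0.1888·1000/18.9 = 91.1174
BU:GU = 91.1174/68

1.3400


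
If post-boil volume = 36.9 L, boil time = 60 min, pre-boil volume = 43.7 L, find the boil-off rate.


rate = (V_pre − V_post) / (t_min/60)
rate = (43.7 − 36.9) / (60/60)

6.8000 L/hr


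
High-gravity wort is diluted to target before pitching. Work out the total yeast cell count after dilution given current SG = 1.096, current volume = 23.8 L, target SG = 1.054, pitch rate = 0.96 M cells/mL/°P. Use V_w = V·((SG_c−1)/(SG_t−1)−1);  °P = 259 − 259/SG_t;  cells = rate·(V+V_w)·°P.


V_w = 23.8·((1.096−1)/(1.054−1)−1) = 18.5111
V_final = 23.8 + 18.5111 = 42.3111
°P = 259 − 259/1.054 = 13.2694
cells = 0.96·42.3111·13.2694

538.9874 billion cells


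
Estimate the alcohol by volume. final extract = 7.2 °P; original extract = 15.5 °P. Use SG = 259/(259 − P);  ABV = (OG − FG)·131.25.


OG = 259/(259 − 15.5) = 1.0637
FG = 259/(259 − 7.2) = 1.0286
ABV = (1.0637 − 1.0286)·131.25

4.6017 % ABV


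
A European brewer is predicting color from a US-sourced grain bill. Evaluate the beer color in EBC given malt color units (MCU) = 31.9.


SRM = 1.4922·MCU^0.6859;  EBC = SRM·1.97
SRM = 1.4922·31.9^0.6859 = 16.0427
EBC = 16.0427·1.97

31.6041 EBC


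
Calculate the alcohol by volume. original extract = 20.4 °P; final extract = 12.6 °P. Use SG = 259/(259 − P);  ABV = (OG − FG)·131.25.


OG = 259/(259 − 20.4) = 1.0855
FG = 259/(259 − 12.6) = 1.0511
ABV = (1.0855 − 1.0511)·131.25

4.5101 % ABV


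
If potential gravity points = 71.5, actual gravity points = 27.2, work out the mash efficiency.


efficiency = actual / potential × 100
efficiency = 27.2 / 71.5 × 100

38.0420 %


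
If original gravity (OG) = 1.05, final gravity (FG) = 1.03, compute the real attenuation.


AA = (OG−FG)/(OG−1)·100;  RA = AA·0.8192
AA = (1.05 − 1.03)/(1.05 − 1)·100 = 40.0000
RA = 40.0000·0.8192

32.7680 %


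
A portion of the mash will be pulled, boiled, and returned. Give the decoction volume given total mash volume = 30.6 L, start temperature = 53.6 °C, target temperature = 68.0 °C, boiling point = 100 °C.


V_dec = V_total·(T_target − T_start)/(T_boil − T_start)
V_dec = 30.6·(68.0 − 53.6)/(100 − 53.6)

9.4966 L


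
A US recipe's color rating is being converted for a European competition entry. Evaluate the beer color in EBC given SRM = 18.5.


EBC = SRM · 1.97
EBC = 18.5 · 1.97

36.4450 EBC


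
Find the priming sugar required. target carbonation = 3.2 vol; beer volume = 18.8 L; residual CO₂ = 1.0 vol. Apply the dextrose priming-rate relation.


sugar = (target − residual)·4.0·V
sugar = (3.2 − 1.0)·4.0·18.8

165.4400 g


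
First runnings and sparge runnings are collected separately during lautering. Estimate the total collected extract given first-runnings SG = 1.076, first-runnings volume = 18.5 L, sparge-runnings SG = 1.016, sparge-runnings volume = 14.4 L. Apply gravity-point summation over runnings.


total = Σ (SG_i − 1)·1000·V_i
first = (1.076 − 1)·1000·18.5 = 1406.0000
sparge = (1.016 − 1)·1000·14.4 = 230.4000
total = 1406.0000 + 230.4000

1636.4000 gravity·L


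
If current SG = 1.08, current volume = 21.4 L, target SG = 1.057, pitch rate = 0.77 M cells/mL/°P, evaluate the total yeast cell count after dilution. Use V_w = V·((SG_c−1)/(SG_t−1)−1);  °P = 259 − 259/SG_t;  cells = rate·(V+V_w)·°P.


V_w = 21.4·((1.08−1)/(1.057−1)−1) = 8.6351
V_final = 21.4 + 8.6351 = 30.0351
°P = 259 − 259/1.057 = 13.9669
cells = 0.77·30.0351·13.9669

323.0125 billion cells


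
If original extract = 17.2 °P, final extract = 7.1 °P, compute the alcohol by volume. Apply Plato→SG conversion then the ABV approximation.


SG = 259/(259 − P);  ABV = (OG − FG)·131.25
OG = 259/(259 − 17.2) = 1.0711
FG = 259/(259 − 7.1) = 1.0282
ABV = (1.0711 − 1.0282)·131.25

5.6368 % ABV


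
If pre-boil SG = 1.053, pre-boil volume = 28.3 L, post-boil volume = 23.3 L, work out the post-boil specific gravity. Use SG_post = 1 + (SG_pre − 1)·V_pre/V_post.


pts_pre = (1.053 − 1)·1000 = 53.0000
pts_post = 53.0000·28.3/23.3 = 64.3734
SG_post = 1 + 64.3734/1000

1.0644


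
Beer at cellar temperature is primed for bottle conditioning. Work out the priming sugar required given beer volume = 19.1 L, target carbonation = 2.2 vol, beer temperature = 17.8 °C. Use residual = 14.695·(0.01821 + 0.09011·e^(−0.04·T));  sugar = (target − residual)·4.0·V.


residual = 14.695·(0.01821 + 0.09011·e^(−0.04·17.8)) = 0.9173
sugar = (2.2 − 0.9173)·4.0·19.1

97.9972 g


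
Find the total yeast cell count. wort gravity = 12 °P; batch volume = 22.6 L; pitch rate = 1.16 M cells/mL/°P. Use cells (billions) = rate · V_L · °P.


cells = 1.16 · 22.6 · 12

314.5920 billion cells


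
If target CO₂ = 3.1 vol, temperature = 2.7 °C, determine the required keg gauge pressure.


psi = vols/(0.01821 + 0.09011·e^(−0.04·T)) − 14.695
psi = 3.1/(0.01821 + 0.09011·e^(−0.04·2.7)) − 14.695

16.5880 psi


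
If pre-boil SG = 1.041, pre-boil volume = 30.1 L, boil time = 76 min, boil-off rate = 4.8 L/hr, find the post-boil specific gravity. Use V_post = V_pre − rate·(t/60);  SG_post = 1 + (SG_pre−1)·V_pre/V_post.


V_post = 30.1 − 4.8·(76/60) = 24.0200
SG_post = 1 + (1.041 − 1)·30.1/24.0200

1.0514


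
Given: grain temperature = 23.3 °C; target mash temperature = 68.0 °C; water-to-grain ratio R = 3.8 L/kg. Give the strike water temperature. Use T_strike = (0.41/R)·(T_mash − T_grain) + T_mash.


T_strike = (0.41/3.8)·(68.0 − 23.3) + 68.0

72.8229 °C


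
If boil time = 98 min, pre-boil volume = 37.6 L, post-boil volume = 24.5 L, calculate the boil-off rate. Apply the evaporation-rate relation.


rate = (V_pre − V_post) / (t_min/60)
rate = (37.6 − 24.5) / (98/60)

8.0204 L/hr


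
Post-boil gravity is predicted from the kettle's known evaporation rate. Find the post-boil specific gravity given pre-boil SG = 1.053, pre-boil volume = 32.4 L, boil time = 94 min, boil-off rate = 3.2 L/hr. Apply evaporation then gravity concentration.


V_post = V_pre − rate·(t/60);  SG_post = 1 + (SG_pre−1)·V_pre/V_post
V_post = 32.4 − 3.2·(94/60) = 27.3867
SG_post = 1 + (1.053 − 1)·32.4/27.3867

1.0627


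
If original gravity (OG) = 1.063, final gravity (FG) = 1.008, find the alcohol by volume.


ABV = (OG − FG) · 131.25
ABV = (1.063 − 1.008) · 131.25

7.2187 % ABV


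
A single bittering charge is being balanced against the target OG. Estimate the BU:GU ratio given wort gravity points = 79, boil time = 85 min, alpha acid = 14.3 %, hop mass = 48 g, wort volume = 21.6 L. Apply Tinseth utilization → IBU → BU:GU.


U = 1.65·0.000125^(GP/1000)·(1−e^(−0.04t))/4.15;  IBU = (α/100)·m·U·1000/V;  BU:GU = IBU/GP
U = 1.65·0.000125^(79/1000)·(1−e^(−0.04·85))/4.15 = 0.1890
IBU = (14.3/100)·48·0.1890·1000/21.6 = 60.0446
BU:GU = 60.0446/79

0.7601


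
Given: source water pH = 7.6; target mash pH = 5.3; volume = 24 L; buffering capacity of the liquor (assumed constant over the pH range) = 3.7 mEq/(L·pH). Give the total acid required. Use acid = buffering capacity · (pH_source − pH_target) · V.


acid = 3.7 · (7.6 − 5.3) · 24

204.2400 mEq


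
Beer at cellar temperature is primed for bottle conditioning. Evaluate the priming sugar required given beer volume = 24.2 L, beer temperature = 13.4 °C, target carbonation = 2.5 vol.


residual = 14.695·(0.01821 + 0.09011·e^(−0.04·T));  sugar = (target − residual)·4.0·V
residual = 14.695·(0.01821 + 0.09011·e^(−0.04·13.4)) = 1.0423
sugar = (2.5 − 1.0423)·4.0·24.2

141.1011 g


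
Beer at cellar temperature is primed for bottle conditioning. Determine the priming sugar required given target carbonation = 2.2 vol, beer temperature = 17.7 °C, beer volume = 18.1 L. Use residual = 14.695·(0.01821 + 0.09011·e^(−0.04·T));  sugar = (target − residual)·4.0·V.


residual = 14.695·(0.01821 + 0.09011·e^(−0.04·17.7)) = 0.9199
sugar = (2.2 − 0.9199)·4.0·18.1

92.6779 g


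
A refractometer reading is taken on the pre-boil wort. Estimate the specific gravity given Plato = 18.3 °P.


SG = 259/(259 − P)
SG = 259/(259 − 18.3)

1.0760


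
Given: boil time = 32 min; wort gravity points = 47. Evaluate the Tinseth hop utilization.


U = 1.65·0.000125^(GP/1000) · (1 − e^(−0.04·t))/4.15
bigness = 1.65·0.000125^(47/1000) = 1.0815
boil_factor = (1 − e^(−0.04·32))/4.15 = 0.1740
U = 1.0815 · 0.1740

0.1882


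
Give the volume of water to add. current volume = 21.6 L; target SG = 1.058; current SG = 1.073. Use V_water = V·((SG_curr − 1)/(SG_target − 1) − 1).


V_water = 21.6·((1.073 − 1)/(1.058 − 1) − 1)

5.5862 L


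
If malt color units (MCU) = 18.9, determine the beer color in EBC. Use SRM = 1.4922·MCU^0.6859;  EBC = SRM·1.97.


SRM = 1.4922·18.9^0.6859 = 11.2035
EBC = 11.2035·1.97

22.0708 EBC


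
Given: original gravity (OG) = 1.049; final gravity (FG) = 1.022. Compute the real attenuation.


AA = (OG−FG)/(OG−1)·100;  RA = AA·0.8192
AA = (1.049 − 1.022)/(1.049 − 1)·100 = 55.1020
RA = 55.1020·0.8192

45.1396 %


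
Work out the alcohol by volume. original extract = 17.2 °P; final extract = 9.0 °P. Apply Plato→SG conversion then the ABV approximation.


SG = 259/(259 − P);  ABV = (OG − FG)·131.25
OG = 259/(259 − 17.2) = 1.0711
FG = 259/(259 − 9.0) = 1.0360
ABV = (1.0711 − 1.0360)·131.25

4.6112 % ABV


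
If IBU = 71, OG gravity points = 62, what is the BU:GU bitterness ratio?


BU:GU = IBU / OG_points
BU:GU = 71 / 62

1.1452


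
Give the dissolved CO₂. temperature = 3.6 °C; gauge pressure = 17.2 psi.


vols = (P + 14.695)·(0.01821 + 0.09011·e^(−0.04·T))
vols = (17.2 + 14.695)·(0.01821 + 0.09011·e^(−0.04·3.6))

3.0694 volumes


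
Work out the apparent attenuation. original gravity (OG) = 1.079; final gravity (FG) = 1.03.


AA = (OG − FG)/(OG − 1) · 100
AA = (1.079 − 1.03)/(1.079 − 1) · 100

62.0253 %


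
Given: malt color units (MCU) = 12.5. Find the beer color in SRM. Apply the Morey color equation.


SRM = 1.4922 · MCU^0.6859
SRM = 1.4922 · 12.5^0.6859

8.4372 SRM


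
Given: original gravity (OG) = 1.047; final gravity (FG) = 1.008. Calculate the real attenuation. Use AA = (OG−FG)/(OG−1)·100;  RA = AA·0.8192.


AA = (1.047 − 1.008)/(1.047 − 1)·100 = 82.9787
RA = 82.9787·0.8192

67.9762 %


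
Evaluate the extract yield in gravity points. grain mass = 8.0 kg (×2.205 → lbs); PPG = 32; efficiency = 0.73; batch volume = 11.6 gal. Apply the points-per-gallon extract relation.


points = lbs × PPG × eff / vol
lbs = 8.0 × 2.205 = 17.6400
points = 17.6400 × 32 × 0.73 / 11.6

35.5233 points


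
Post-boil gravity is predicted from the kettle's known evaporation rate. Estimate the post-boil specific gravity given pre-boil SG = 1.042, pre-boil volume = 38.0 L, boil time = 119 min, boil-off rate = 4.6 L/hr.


V_post = V_pre − rate·(t/60);  SG_post = 1 + (SG_pre−1)·V_pre/V_post
V_post = 38.0 − 4.6·(119/60) = 28.8767
SG_post = 1 + (1.042 − 1)·38.0/28.8767

1.0553


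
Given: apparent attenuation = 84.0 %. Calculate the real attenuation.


RA = AA · 0.8192
RA = 84.0 · 0.8192

68.8128 %


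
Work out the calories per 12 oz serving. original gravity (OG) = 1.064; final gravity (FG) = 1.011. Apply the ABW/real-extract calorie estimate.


ABW = (OG−FG)·131.25·0.79/FG;  °P = 259 − 259/SG (for OG→OE and FG→AE);  RE = 0.1808·OE + 0.8192·AE;  Cal = (6.9·ABW + 4·(RE−0.1))·FG·3.55
ABW = (1.064 − 1.011)·131.25·0.79/1.011 = 5.4356
OE = 259 − 259/1.064 = 15.5789 °P
AE = 259 − 259/1.011 = 2.8180 °P
RE = 0.1808·15.5789 + 0.8192·2.8180 = 5.1252 °P
Cal = (6.9·5.4356 + 4·(5.1252−0.1))·1.011·3.55

206.7532 kcal


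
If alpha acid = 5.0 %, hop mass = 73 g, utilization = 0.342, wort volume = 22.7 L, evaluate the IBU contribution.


IBU = (α/100)·mass·U·1000 / V
IBU = (5.0/100)·73·0.342·1000 / 22.7

54.9912 IBU


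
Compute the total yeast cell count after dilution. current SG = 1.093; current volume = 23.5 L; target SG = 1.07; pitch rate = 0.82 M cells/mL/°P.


V_w = V·((SG_c−1)/(SG_t−1)−1);  °P = 259 − 259/SG_t;  cells = rate·(V+V_w)·°P
V_w = 23.5·((1.093−1)/(1.07−1)−1) = 7.7214
V_final = 23.5 + 7.7214 = 31.2214
°P = 259 − 259/1.07 = 16.9439
cells = 0.82·31.2214·16.9439

433.7911 billion cells


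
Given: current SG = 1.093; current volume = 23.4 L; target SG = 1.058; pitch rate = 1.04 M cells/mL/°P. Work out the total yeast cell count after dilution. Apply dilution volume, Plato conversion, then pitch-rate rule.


V_w = V·((SG_c−1)/(SG_t−1)−1);  °P = 259 − 259/SG_t;  cells = rate·(V+V_w)·°P
V_w = 23.4·((1.093−1)/(1.058−1)−1) = 14.1207
V_final = 23.4 + 14.1207 = 37.5207
°P = 259 − 259/1.058 = 14.1985
cells = 1.04·37.5207·14.1985

554.0465 billion cells


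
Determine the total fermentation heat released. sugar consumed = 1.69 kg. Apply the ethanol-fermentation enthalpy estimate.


Q = m_sugar · 590 kJ/kg
Q = 1.69 · 590

997.1000 kJ


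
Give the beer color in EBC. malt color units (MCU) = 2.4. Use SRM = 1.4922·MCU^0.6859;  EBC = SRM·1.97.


SRM = 1.4922·2.4^0.6859 = 2.7203
EBC = 2.7203·1.97

5.3590 EBC


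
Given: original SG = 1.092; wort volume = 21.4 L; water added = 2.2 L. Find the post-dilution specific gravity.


SG_new = 1 + (SG_old − 1)·V_old/(V_old + V_water)
pts = (1.092 − 1)·1000·21.4/(21.4 + 2.2) = 83.4237
SG_new = 1 + 83.4237/1000

1.0834


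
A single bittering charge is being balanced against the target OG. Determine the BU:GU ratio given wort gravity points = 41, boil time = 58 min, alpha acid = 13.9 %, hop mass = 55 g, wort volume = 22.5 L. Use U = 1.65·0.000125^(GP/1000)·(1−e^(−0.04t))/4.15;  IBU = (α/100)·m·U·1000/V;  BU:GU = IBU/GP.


U = 1.65·0.000125^(41/1000)·(1−e^(−0.04·58))/4.15 = 0.2480
IBU = (13.9/100)·55·0.2480·1000/22.5 = 84.2712
BU:GU = 84.2712/41

2.0554


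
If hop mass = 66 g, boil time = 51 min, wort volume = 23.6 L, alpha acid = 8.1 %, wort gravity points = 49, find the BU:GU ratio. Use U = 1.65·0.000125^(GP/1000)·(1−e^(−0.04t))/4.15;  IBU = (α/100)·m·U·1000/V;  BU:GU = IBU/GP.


U = 1.65·0.000125^(49/1000)·(1−e^(−0.04·51))/4.15 = 0.2227
IBU = (8.1/100)·66·0.2227·1000/23.6 = 50.4436
BU:GU = 50.4436/49

1.0295


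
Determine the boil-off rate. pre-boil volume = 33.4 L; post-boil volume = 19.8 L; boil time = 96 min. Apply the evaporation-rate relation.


rate = (V_pre − V_post) / (t_min/60)
rate = (33.4 − 19.8) / (96/60)

8.5000 L/hr


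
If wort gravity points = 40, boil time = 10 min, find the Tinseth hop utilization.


U = 1.65·0.000125^(GP/1000) · (1 − e^(−0.04·t))/4.15
bigness = 1.65·0.000125^(40/1000) = 1.1518
boil_factor = (1 − e^(−0.04·10))/4.15 = 0.0794
U = 1.1518 · 0.0794

0.0915


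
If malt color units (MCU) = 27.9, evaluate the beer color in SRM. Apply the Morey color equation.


SRM = 1.4922 · MCU^0.6859
SRM = 1.4922 · 27.9^0.6859

14.6341 SRM


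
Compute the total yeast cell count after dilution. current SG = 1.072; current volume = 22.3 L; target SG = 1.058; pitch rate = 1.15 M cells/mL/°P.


V_w = V·((SG_c−1)/(SG_t−1)−1);  °P = 259 − 259/SG_t;  cells = rate·(V+V_w)·°P
V_w = 22.3·((1.072−1)/(1.058−1)−1) = 5.3828
V_final = 22.3 + 5.3828 = 27.6828
°P = 259 − 259/1.058 = 14.1985
cells = 1.15·27.6828·14.1985

452.0113 billion cells


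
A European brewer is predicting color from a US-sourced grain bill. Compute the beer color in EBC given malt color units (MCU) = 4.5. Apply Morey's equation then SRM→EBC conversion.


SRM = 1.4922·MCU^0.6859;  EBC = SRM·1.97
SRM = 1.4922·4.5^0.6859 = 4.1866
EBC = 4.1866·1.97

8.2477 EBC


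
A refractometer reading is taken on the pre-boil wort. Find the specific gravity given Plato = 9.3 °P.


SG = 259/(259 − P)
SG = 259/(259 − 9.3)

1.0372


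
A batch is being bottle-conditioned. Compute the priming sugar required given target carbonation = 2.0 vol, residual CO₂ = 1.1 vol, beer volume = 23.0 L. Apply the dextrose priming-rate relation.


sugar = (target − residual)·4.0·V
sugar = (2.0 − 1.1)·4.0·23.0

82.8000 g


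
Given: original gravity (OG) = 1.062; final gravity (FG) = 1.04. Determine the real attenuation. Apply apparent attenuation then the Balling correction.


AA = (OG−FG)/(OG−1)·100;  RA = AA·0.8192
AA = (1.062 − 1.04)/(1.062 − 1)·100 = 35.4839
RA = 35.4839·0.8192

29.0684 %


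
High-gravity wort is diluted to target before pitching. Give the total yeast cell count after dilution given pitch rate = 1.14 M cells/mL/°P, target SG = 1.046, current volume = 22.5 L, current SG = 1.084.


V_w = V·((SG_c−1)/(SG_t−1)−1);  °P = 259 − 259/SG_t;  cells = rate·(V+V_w)·°P
V_w = 22.5·((1.084−1)/(1.046−1)−1) = 18.5870
V_final = 22.5 + 18.5870 = 41.0870
°P = 259 − 259/1.046 = 11.3901
cells = 1.14·41.0870·11.3901

533.5004 billion cells


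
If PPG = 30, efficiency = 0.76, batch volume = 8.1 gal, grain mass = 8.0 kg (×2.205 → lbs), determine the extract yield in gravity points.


points = lbs × PPG × eff / vol
lbs = 8.0 × 2.205 = 17.6400
points = 17.6400 × 30 × 0.76 / 8.1

49.6533 points


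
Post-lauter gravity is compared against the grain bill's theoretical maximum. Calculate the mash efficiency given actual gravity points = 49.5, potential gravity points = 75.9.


efficiency = actual / potential × 100
efficiency = 49.5 / 75.9 × 100

65.2174 %


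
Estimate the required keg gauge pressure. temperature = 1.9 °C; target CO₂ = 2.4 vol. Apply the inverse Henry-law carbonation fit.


psi = vols/(0.01821 + 0.09011·e^(−0.04·T)) − 14.695
psi = 2.4/(0.01821 + 0.09011·e^(−0.04·1.9)) − 14.695

8.8979 psi


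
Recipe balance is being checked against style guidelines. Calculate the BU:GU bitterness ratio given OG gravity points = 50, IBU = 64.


BU:GU = IBU / OG_points
BU:GU = 64 / 50

1.2800


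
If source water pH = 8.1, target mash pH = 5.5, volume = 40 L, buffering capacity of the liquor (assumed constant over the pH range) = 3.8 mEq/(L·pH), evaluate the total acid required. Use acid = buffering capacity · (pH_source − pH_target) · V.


acid = 3.8 · (8.1 − 5.5) · 40

395.2000 mEq


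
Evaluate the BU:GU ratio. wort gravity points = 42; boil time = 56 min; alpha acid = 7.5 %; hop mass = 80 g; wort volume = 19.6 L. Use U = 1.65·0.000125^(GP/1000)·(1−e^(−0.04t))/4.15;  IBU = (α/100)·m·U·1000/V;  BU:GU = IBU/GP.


U = 1.65·0.000125^(42/1000)·(1−e^(−0.04·56))/4.15 = 0.2436
IBU = (7.5/100)·80·0.2436·1000/19.6 = 74.5617
BU:GU = 74.5617/42

1.7753


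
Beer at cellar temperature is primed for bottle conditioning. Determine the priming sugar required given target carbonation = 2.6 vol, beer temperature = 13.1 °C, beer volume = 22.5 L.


residual = 14.695·(0.01821 + 0.09011·e^(−0.04·T));  sugar = (target − residual)·4.0·V
residual = 14.695·(0.01821 + 0.09011·e^(−0.04·13.1)) = 1.0517
sugar = (2.6 − 1.0517)·4.0·22.5

139.3472 g


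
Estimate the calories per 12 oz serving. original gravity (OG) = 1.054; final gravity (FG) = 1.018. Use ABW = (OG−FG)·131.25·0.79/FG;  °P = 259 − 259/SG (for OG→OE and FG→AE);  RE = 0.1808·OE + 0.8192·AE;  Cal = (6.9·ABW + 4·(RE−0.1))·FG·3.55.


ABW = (1.054 − 1.018)·131.25·0.79/1.018 = 3.6667
OE = 259 − 259/1.054 = 13.2694 °P
AE = 259 − 259/1.018 = 4.5796 °P
RE = 0.1808·13.2694 + 0.8192·4.5796 = 6.1507 °P
Cal = (6.9·3.6667 + 4·(6.1507−0.1))·1.018·3.55

178.9002 kcal


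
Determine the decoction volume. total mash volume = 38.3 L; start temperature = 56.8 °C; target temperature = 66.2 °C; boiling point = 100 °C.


V_dec = V_total·(T_target − T_start)/(T_boil − T_start)
V_dec = 38.3·(66.2 − 56.8)/(100 − 56.8)

8.3338 L


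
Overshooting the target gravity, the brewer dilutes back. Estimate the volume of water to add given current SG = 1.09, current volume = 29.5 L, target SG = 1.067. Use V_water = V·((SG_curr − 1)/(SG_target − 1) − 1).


V_water = 29.5·((1.09 − 1)/(1.067 − 1) − 1)

10.1269 L


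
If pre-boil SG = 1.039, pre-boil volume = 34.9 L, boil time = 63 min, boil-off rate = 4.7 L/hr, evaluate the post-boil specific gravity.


V_post = V_pre − rate·(t/60);  SG_post = 1 + (SG_pre−1)·V_pre/V_post
V_post = 34.9 − 4.7·(63/60) = 29.9650
SG_post = 1 + (1.039 − 1)·34.9/29.9650

1.0454


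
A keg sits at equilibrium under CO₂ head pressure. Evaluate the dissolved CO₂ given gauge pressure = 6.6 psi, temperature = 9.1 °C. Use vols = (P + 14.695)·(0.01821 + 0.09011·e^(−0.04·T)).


vols = (6.6 + 14.695)·(0.01821 + 0.09011·e^(−0.04·9.1))

1.7212 volumes


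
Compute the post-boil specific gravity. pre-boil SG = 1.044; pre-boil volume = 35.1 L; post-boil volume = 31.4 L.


SG_post = 1 + (SG_pre − 1)·V_pre/V_post
pts_pre = (1.044 − 1)·1000 = 44.0000
pts_post = 44.0000·35.1/31.4 = 49.1847
SG_post = 1 + 49.1847/1000

1.0492


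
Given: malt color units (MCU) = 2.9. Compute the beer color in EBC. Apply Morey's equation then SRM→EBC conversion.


SRM = 1.4922·MCU^0.6859;  EBC = SRM·1.97
SRM = 1.4922·2.9^0.6859 = 3.0973
EBC = 3.0973·1.97

6.1017 EBC


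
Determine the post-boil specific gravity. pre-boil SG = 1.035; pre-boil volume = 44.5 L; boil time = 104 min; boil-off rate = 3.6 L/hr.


V_post = V_pre − rate·(t/60);  SG_post = 1 + (SG_pre−1)·V_pre/V_post
V_post = 44.5 − 3.6·(104/60) = 38.2600
SG_post = 1 + (1.035 − 1)·44.5/38.2600

1.0407


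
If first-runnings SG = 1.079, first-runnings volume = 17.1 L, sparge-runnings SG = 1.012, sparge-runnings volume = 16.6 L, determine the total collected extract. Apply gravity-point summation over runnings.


total = Σ (SG_i − 1)·1000·V_i
first = (1.079 − 1)·1000·17.1 = 1350.9000
sparge = (1.012 − 1)·1000·16.6 = 199.2000
total = 1350.9000 + 199.2000

1550.1000 gravity·L


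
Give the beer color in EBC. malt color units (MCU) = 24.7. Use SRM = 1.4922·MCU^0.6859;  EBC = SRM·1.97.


SRM = 1.4922·24.7^0.6859 = 13.4610
EBC = 13.4610·1.97

26.5182 EBC


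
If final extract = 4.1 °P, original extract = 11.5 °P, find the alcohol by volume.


SG = 259/(259 − P);  ABV = (OG − FG)·131.25
OG = 259/(259 − 11.5) = 1.0465
FG = 259/(259 − 4.1) = 1.0161
ABV = (1.0465 − 1.0161)·131.25

3.9874 % ABV


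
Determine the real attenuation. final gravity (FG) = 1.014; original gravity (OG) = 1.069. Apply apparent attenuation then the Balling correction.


AA = (OG−FG)/(OG−1)·100;  RA = AA·0.8192
AA = (1.069 − 1.014)/(1.069 − 1)·100 = 79.7101
RA = 79.7101·0.8192

65.2986 %


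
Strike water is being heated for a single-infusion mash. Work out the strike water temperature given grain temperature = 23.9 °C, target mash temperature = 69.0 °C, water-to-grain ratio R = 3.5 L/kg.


T_strike = (0.41/R)·(T_mash − T_grain) + T_mash
T_strike = (0.41/3.5)·(69.0 − 23.9) + 69.0

74.2831 °C


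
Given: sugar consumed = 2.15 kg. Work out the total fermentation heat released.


Q = m_sugar · 590 kJ/kg
Q = 2.15 · 590

1268.5000 kJ


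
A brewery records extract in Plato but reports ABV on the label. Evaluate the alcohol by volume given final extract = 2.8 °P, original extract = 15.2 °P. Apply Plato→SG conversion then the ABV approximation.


SG = 259/(259 − P);  ABV = (OG − FG)·131.25
OG = 259/(259 − 15.2) = 1.0623
FG = 259/(259 − 2.8) = 1.0109
ABV = (1.0623 − 1.0109)·131.25

6.7485 % ABV


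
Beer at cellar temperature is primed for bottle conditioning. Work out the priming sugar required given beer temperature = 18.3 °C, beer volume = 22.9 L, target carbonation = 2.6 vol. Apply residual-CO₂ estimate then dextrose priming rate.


residual = 14.695·(0.01821 + 0.09011·e^(−0.04·T));  sugar = (target − residual)·4.0·V
residual = 14.695·(0.01821 + 0.09011·e^(−0.04·18.3)) = 0.9044
sugar = (2.6 − 0.9044)·4.0·22.9

155.3125 g


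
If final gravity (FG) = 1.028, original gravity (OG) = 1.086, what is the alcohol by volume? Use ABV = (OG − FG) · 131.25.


ABV = (1.086 − 1.028) · 131.25

7.6125 % ABV


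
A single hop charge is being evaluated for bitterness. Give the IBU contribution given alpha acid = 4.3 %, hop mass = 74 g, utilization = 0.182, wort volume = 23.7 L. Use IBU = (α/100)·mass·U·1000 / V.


IBU = (4.3/100)·74·0.182·1000 / 23.7

24.4356 IBU


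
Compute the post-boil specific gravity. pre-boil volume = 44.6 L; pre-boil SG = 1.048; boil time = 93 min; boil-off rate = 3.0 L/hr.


V_post = V_pre − rate·(t/60);  SG_post = 1 + (SG_pre−1)·V_pre/V_post
V_post = 44.6 − 3.0·(93/60) = 39.9500
SG_post = 1 + (1.048 − 1)·44.6/39.9500

1.0536


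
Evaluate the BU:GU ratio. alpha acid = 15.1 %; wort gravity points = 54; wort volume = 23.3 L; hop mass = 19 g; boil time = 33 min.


U = 1.65·0.000125^(GP/1000)·(1−e^(−0.04t))/4.15;  IBU = (α/100)·m·U·1000/V;  BU:GU = IBU/GP
U = 1.65·0.000125^(54/1000)·(1−e^(−0.04·33))/4.15 = 0.1793
IBU = (15.1/100)·19·0.1793·1000/23.3 = 22.0835
BU:GU = 22.0835/54

0.4090


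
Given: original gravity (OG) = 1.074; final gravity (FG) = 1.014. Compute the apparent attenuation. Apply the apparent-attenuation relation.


AA = (OG − FG)/(OG − 1) · 100
AA = (1.074 − 1.014)/(1.074 − 1) · 100

81.0811 %


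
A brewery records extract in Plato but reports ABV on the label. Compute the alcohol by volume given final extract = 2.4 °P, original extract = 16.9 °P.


SG = 259/(259 − P);  ABV = (OG − FG)·131.25
OG = 259/(259 − 16.9) = 1.0698
FG = 259/(259 − 2.4) = 1.0094
ABV = (1.0698 − 1.0094)·131.25

7.9344 % ABV


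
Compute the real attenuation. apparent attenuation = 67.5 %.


RA = AA · 0.8192
RA = 67.5 · 0.8192

55.2960 %


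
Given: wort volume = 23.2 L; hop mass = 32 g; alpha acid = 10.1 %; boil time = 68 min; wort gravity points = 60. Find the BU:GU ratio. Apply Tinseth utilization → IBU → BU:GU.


U = 1.65·0.000125^(GP/1000)·(1−e^(−0.04t))/4.15;  IBU = (α/100)·m·U·1000/V;  BU:GU = IBU/GP
U = 1.65·0.000125^(60/1000)·(1−e^(−0.04·68))/4.15 = 0.2166
IBU = (10.1/100)·32·0.2166·1000/23.2 = 30.1744
BU:GU = 30.1744/60

0.5029


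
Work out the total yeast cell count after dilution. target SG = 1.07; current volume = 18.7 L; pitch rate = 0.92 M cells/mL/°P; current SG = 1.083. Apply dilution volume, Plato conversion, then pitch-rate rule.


V_w = V·((SG_c−1)/(SG_t−1)−1);  °P = 259 − 259/SG_t;  cells = rate·(V+V_w)·°P
V_w = 18.7·((1.083−1)/(1.07−1)−1) = 3.4729
V_final = 18.7 + 3.4729 = 22.1729
°P = 259 − 259/1.07 = 16.9439
cells = 0.92·22.1729·16.9439

345.6396 billion cells


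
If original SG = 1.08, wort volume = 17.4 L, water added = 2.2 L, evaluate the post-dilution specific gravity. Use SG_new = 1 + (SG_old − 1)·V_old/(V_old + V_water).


pts = (1.08 − 1)·1000·17.4/(17.4 + 2.2) = 71.0204
SG_new = 1 + 71.0204/1000

1.0710


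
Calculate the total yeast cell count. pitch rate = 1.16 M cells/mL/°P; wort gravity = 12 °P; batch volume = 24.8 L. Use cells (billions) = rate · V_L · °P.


cells = 1.16 · 24.8 · 12

345.2160 billion cells


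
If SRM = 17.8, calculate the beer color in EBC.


EBC = SRM · 1.97
EBC = 17.8 · 1.97

35.0660 EBC


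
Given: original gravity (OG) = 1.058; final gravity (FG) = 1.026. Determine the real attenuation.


AA = (OG−FG)/(OG−1)·100;  RA = AA·0.8192
AA = (1.058 − 1.026)/(1.058 − 1)·100 = 55.1724
RA = 55.1724·0.8192

45.1972 %


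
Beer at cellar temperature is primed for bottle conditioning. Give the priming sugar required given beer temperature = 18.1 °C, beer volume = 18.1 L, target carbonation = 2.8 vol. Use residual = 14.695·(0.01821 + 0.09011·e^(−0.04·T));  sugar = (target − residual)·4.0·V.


residual = 14.695·(0.01821 + 0.09011·e^(−0.04·18.1)) = 0.9096
sugar = (2.8 − 0.9096)·4.0·18.1

136.8676 g


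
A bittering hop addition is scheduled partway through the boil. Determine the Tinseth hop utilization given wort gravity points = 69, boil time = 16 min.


U = 1.65·0.000125^(GP/1000) · (1 − e^(−0.04·t))/4.15
bigness = 1.65·0.000125^(69/1000) = 0.8875
boil_factor = (1 − e^(−0.04·16))/4.15 = 0.1139
U = 0.8875 · 0.1139

0.1011


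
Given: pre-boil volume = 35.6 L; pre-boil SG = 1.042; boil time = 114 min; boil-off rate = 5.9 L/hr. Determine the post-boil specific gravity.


V_post = V_pre − rate·(t/60);  SG_post = 1 + (SG_pre−1)·V_pre/V_post
V_post = 35.6 − 5.9·(114/60) = 24.3900
SG_post = 1 + (1.042 − 1)·35.6/24.3900

1.0613


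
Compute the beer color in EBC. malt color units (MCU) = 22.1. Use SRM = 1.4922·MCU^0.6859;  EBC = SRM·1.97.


SRM = 1.4922·22.1^0.6859 = 12.4723
EBC = 12.4723·1.97

24.5704 EBC


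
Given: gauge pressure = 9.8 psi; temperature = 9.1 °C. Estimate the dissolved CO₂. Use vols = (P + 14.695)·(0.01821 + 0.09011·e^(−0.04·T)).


vols = (9.8 + 14.695)·(0.01821 + 0.09011·e^(−0.04·9.1))

1.9798 volumes


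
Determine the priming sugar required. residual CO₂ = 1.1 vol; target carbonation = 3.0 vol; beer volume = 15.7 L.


sugar = (target − residual)·4.0·V
sugar = (3.0 − 1.1)·4.0·15.7

119.3200 g


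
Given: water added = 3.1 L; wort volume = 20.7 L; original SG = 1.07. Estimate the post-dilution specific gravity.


SG_new = 1 + (SG_old − 1)·V_old/(V_old + V_water)
pts = (1.07 − 1)·1000·20.7/(20.7 + 3.1) = 60.8824
SG_new = 1 + 60.8824/1000

1.0609


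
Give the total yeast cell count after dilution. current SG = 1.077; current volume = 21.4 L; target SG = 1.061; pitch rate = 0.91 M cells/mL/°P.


V_w = V·((SG_c−1)/(SG_t−1)−1);  °P = 259 − 259/SG_t;  cells = rate·(V+V_w)·°P
V_w = 21.4·((1.077−1)/(1.061−1)−1) = 5.6131
V_final = 21.4 + 5.6131 = 27.0131
°P = 259 − 259/1.061 = 14.8907
cells = 0.91·27.0131·14.8907

366.0415 billion cells


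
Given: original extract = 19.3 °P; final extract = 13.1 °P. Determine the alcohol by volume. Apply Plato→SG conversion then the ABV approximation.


SG = 259/(259 − P);  ABV = (OG − FG)·131.25
OG = 259/(259 − 19.3) = 1.0805
FG = 259/(259 − 13.1) = 1.0533
ABV = (1.0805 − 1.0533)·131.25

3.5757 % ABV


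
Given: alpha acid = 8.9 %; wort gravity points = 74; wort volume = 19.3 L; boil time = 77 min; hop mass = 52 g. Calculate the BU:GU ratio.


U = 1.65·0.000125^(GP/1000)·(1−e^(−0.04t))/4.15;  IBU = (α/100)·m·U·1000/V;  BU:GU = IBU/GP
U = 1.65·0.000125^(74/1000)·(1−e^(−0.04·77))/4.15 = 0.1951
IBU = (8.9/100)·52·0.1951·1000/19.3 = 46.7746
BU:GU = 46.7746/74

0.6321


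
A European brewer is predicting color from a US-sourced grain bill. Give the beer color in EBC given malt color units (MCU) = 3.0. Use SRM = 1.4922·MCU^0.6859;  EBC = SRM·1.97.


SRM = 1.4922·3.0^0.6859 = 3.1702
EBC = 3.1702·1.97

6.2453 EBC


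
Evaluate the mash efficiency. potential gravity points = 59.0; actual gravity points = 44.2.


efficiency = actual / potential × 100
efficiency = 44.2 / 59.0 × 100

74.9153 %


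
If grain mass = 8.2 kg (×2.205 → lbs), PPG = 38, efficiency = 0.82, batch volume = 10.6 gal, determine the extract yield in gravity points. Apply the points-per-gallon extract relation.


points = lbs × PPG × eff / vol
lbs = 8.2 × 2.205 = 18.0810
points = 18.0810 × 38 × 0.82 / 10.6

53.1513 points


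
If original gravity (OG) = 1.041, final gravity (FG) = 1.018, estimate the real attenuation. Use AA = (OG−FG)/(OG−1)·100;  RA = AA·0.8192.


AA = (1.041 − 1.018)/(1.041 − 1)·100 = 56.0976
RA = 56.0976·0.8192

45.9551 %


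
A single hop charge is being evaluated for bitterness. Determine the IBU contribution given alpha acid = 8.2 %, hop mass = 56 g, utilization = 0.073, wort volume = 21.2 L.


IBU = (α/100)·mass·U·1000 / V
IBU = (8.2/100)·56·0.073·1000 / 21.2

15.8121 IBU


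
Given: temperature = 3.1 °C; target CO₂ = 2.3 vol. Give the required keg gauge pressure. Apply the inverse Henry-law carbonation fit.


psi = vols/(0.01821 + 0.09011·e^(−0.04·T)) − 14.695
psi = 2.3/(0.01821 + 0.09011·e^(−0.04·3.1)) − 14.695

8.8197 psi


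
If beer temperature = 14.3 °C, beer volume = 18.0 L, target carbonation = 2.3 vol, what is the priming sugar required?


residual = 14.695·(0.01821 + 0.09011·e^(−0.04·T));  sugar = (target − residual)·4.0·V
residual = 14.695·(0.01821 + 0.09011·e^(−0.04·14.3)) = 1.0149
sugar = (2.3 − 1.0149)·4.0·18.0

92.5236 g


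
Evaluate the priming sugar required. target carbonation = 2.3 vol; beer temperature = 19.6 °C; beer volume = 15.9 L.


residual = 14.695·(0.01821 + 0.09011·e^(−0.04·T));  sugar = (target − residual)·4.0·V
residual = 14.695·(0.01821 + 0.09011·e^(−0.04·19.6)) = 0.8722
sugar = (2.3 − 0.8722)·4.0·15.9

90.8094 g


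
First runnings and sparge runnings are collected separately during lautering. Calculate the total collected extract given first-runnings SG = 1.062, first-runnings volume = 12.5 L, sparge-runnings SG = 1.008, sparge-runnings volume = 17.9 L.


total = Σ (SG_i − 1)·1000·V_i
first = (1.062 − 1)·1000·12.5 = 775.0000
sparge = (1.008 − 1)·1000·17.9 = 143.2000
total = 775.0000 + 143.2000

918.2000 gravity·L


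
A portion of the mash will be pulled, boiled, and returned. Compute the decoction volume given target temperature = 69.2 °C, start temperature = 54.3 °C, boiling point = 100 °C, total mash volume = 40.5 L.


V_dec = V_total·(T_target − T_start)/(T_boil − T_start)
V_dec = 40.5·(69.2 − 54.3)/(100 − 54.3)

13.2046 L


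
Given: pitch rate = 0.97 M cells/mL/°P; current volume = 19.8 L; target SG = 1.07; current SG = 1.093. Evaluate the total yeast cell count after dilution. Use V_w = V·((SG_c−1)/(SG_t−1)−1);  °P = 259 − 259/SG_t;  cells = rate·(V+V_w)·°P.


V_w = 19.8·((1.093−1)/(1.07−1)−1) = 6.5057
V_final = 19.8 + 6.5057 = 26.3057
°P = 259 − 259/1.07 = 16.9439
cells = 0.97·26.3057·16.9439

432.3504 billion cells


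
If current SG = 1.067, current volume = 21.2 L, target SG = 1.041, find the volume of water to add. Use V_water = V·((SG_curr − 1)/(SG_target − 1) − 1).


V_water = 21.2·((1.067 − 1)/(1.041 − 1) − 1)

13.4439 L


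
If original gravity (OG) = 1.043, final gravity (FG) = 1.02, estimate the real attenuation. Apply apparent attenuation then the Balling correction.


AA = (OG−FG)/(OG−1)·100;  RA = AA·0.8192
AA = (1.043 − 1.02)/(1.043 − 1)·100 = 53.4884
RA = 53.4884·0.8192

43.8177 %


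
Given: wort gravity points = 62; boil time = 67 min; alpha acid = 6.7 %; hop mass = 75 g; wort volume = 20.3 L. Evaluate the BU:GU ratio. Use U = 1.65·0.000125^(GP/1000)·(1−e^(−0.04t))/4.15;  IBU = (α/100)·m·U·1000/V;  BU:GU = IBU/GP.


U = 1.65·0.000125^(62/1000)·(1−e^(−0.04·67))/4.15 = 0.2121
IBU = (6.7/100)·75·0.2121·1000/20.3 = 52.5095
BU:GU = 52.5095/62

0.8469


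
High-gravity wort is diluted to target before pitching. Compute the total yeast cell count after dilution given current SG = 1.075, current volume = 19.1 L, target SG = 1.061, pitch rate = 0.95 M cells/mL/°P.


V_w = V·((SG_c−1)/(SG_t−1)−1);  °P = 259 − 259/SG_t;  cells = rate·(V+V_w)·°P
V_w = 19.1·((1.075−1)/(1.061−1)−1) = 4.3836
V_final = 19.1 + 4.3836 = 23.4836
°P = 259 − 259/1.061 = 14.8907
cells = 0.95·23.4836·14.8907

332.2023 billion cells


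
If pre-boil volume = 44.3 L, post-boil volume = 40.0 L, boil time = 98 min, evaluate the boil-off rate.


rate = (V_pre − V_post) / (t_min/60)
rate = (44.3 − 40.0) / (98/60)

2.6327 L/hr


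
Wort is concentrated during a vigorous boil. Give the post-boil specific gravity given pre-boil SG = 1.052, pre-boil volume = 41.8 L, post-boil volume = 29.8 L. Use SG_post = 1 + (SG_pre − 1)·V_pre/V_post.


pts_pre = (1.052 − 1)·1000 = 52.0000
pts_post = 52.0000·41.8/29.8 = 72.9396
SG_post = 1 + 72.9396/1000

1.0729


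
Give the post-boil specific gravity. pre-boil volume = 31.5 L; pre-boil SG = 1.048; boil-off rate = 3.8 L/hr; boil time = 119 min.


V_post = V_pre − rate·(t/60);  SG_post = 1 + (SG_pre−1)·V_pre/V_post
V_post = 31.5 − 3.8·(119/60) = 23.9633
SG_post = 1 + (1.048 − 1)·31.5/23.9633

1.0631


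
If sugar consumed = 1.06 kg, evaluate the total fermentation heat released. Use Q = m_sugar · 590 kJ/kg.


Q = 1.06 · 590

625.4000 kJ


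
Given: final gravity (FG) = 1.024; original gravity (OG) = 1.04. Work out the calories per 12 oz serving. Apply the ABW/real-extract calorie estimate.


ABW = (OG−FG)·131.25·0.79/FG;  °P = 259 − 259/SG (for OG→OE and FG→AE);  RE = 0.1808·OE + 0.8192·AE;  Cal = (6.9·ABW + 4·(RE−0.1))·FG·3.55
ABW = (1.04 − 1.024)·131.25·0.79/1.024 = 1.6201
OE = 259 − 259/1.04 = 9.9615 °P
AE = 259 − 259/1.024 = 6.0703 °P
RE = 0.1808·9.9615 + 0.8192·6.0703 = 6.7738 °P
Cal = (6.9·1.6201 + 4·(6.7738−0.1))·1.024·3.55

137.6803 kcal


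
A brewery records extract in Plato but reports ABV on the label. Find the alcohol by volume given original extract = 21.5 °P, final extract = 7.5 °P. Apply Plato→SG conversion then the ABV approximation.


SG = 259/(259 − P);  ABV = (OG − FG)·131.25
OG = 259/(259 − 21.5) = 1.0905
FG = 259/(259 − 7.5) = 1.0298
ABV = (1.0905 − 1.0298)·131.25

7.9676 % ABV


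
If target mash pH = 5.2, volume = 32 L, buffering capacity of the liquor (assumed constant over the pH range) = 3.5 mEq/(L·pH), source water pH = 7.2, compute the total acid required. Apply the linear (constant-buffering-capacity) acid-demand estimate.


acid = buffering capacity · (pH_source − pH_target) · V
acid = 3.5 · (7.2 − 5.2) · 32

224.0000 mEq


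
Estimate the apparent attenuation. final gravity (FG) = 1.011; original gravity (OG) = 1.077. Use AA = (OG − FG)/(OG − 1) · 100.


AA = (1.077 − 1.011)/(1.077 − 1) · 100

85.7143 %


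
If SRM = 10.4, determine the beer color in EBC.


EBC = SRM · 1.97
EBC = 10.4 · 1.97

20.4880 EBC


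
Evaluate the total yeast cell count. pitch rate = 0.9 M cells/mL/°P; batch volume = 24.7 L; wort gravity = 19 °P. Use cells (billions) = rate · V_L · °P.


cells = 0.9 · 24.7 · 19

422.3700 billion cells
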